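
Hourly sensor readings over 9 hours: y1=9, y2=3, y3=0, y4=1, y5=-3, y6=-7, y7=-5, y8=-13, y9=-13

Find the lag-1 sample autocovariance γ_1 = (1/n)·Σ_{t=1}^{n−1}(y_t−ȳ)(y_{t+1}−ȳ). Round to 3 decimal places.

Mean ȳ = (9 + 3 + 0 + 1 − 3 − 7 − 5 − 13 − 13)/9 = -3.1111
Σ_{t=1}^{8}(y_t−ȳ)(y_{t+1}−ȳ) = 229.6543
γ_1 = 229.6543 / 9 = 25.517

25.517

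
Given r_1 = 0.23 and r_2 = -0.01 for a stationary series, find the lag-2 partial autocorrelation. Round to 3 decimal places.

φ_{22} = (r_2 − r_1²) / (1 − r_1²)
r_1² = (0.23)² = 0.0529
Numerator = -0.01 − 0.0529 = -0.0629; denominator = 1 − 0.0529 = 0.9471
φ_{22} = -0.0629 / 0.9471 = -0.066

-0.066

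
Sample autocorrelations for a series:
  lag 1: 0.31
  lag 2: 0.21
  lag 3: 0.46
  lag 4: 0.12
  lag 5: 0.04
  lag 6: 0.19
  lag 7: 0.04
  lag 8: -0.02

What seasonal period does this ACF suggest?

The largest autocorrelation is r_3 = 0.46; the remaining lags stay at or below 0.31. The elevated value at lag 1 (0.31), dropping to 0.21 at lag 2, reflects decaying short-term dependence rather than seasonality.
The dominant spike at lag 3 indicates a seasonal period of 3.

3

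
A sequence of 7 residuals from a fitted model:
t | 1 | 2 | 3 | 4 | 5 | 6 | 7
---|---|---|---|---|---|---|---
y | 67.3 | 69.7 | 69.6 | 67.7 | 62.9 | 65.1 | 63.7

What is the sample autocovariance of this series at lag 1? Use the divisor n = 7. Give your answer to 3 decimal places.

Mean ȳ = (67.3 + 69.7 + 69.6 + 67.7 + 62.9 + 65.1 + 63.7)/7 = 66.5714
Σ_{t=1}^{6}(y_t−ȳ)(y_{t+1}−ȳ) = 20.6563
γ_1 = 20.6563 / 7 = 2.951

2.951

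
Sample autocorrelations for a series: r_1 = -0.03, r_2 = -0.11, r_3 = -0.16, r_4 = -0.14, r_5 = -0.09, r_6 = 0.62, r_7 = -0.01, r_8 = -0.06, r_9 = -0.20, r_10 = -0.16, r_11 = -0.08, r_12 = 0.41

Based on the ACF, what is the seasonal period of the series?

6

The largest autocorrelation is r_6 = 0.62, with a weaker echo at lag 12 (0.41); the remaining lags stay at or below -0.01.
The dominant spike at lag 6 indicates a seasonal period of 6.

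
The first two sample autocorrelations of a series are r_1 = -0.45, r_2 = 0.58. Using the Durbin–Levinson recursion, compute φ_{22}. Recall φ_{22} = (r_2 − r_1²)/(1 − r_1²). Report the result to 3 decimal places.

0.473

φ_{22} = (r_2 − r_1²) / (1 − r_1²)
r_1² = (-0.45)² = 0.2025
Numerator = 0.58 − 0.2025 = 0.3775; denominator = 1 − 0.2025 = 0.7975
φ_{22} = 0.3775 / 0.7975 = 0.473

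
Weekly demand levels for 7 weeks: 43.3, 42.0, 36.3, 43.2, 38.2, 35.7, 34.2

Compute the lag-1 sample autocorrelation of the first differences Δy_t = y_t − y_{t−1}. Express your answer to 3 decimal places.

-0.611

First differences Δy: -1.3, -5.7, 6.9, -5.0, -2.5, -1.5
Mean of differences = -1.5167
Numerator Σ(Δy_t−Δȳ)(Δy_{t+1}−Δȳ) = -62.0253
Denominator Σ(Δy_t−Δȳ)² = 101.4883
r_1(Δy) = -62.0253 / 101.4883 = -0.611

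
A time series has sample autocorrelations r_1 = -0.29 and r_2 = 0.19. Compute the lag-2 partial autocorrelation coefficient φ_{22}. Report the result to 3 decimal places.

0.116

φ_{22} = (r_2 − r_1²) / (1 − r_1²)
r_1² = (-0.29)² = 0.0841
Numerator = 0.19 − 0.0841 = 0.1059; denominator = 1 − 0.0841 = 0.9159
φ_{22} = 0.1059 / 0.9159 = 0.116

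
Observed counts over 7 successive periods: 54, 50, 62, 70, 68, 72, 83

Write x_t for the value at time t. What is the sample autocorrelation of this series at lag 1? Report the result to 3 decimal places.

0.472

Mean x̄ = (54 + 50 + 62 + 70 + 68 + 72 + 83)/7 = 65.5714
Deviations from mean: -11.5714, -15.5714, -3.5714, 4.4286, 2.4286, 6.4286, 17.4286
Σ(x_t−x̄)(x_{t+1}−x̄) = (180.1837) + (55.6122) + (-15.8163) + (10.7551) + (15.6122) + (112.0408) = 358.3878
Denominator Σ(x_t−x̄)² = 759.7143
r_1 = 358.3878 / 759.7143 = 0.472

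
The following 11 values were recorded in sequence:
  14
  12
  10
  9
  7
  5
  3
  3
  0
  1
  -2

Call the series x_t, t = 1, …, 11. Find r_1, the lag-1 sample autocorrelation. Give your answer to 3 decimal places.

0.687

Mean x̄ = (14 + 12 + 10 + 9 + 7 + 5 + 3 + 3 + 0 + 1 − 2)/11 = 5.6364
Numerator Σ_{t=1}^{10}(x_t−x̄)(x_{t+1}−x̄) = 184.4132
Denominator Σ(x_t−x̄)² = 268.5455
r_1 = 184.4132 / 268.5455 = 0.687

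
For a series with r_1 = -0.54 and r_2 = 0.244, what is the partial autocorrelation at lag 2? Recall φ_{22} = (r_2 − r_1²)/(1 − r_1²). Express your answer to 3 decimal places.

-0.067

φ_{22} = (r_2 − r_1²) / (1 − r_1²)
r_1² = (-0.54)² = 0.2916
Numerator = 0.244 − 0.2916 = -0.0476; denominator = 1 − 0.2916 = 0.7084
φ_{22} = -0.0476 / 0.7084 = -0.067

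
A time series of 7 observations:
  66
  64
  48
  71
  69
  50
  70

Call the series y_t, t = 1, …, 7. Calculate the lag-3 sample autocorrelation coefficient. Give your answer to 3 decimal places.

0.515

Mean ȳ = (66 + 64 + 48 + 71 + 69 + 50 + 70)/7 = 62.5714
Deviations from mean: 3.4286, 1.4286, -14.5714, 8.4286, 6.4286, -12.5714, 7.4286
Numerator Σ_{t=1}^{4}(y_t−ȳ)(y_{t+3}−ȳ) = 283.8776
Denominator Σ(y_t−ȳ)² = 551.7143
r_3 = 283.8776 / 551.7143 = 0.515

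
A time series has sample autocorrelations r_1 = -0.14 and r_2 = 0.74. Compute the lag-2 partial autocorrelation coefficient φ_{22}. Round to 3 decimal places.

φ_{22} = (r_2 − r_1²) / (1 − r_1²)
r_1² = (-0.14)² = 0.0196
Numerator = 0.74 − 0.0196 = 0.7204; denominator = 1 − 0.0196 = 0.9804
φ_{22} = 0.7204 / 0.9804 = 0.735

0.735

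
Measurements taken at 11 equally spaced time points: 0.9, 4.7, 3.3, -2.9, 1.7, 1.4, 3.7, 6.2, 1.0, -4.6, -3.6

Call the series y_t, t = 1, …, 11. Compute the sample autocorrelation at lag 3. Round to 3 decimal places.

-0.349

Mean ȳ = (0.9 + 4.7 + 3.3 − 2.9 + 1.7 + 1.4 + 3.7 + 6.2 + 1.0 − 4.6 − 3.6)/11 = 1.0727
Numerator Σ_{t=1}^{8}(y_t−ȳ)(y_{t+3}−ȳ) = -42.4168
Denominator Σ(y_t−ȳ)² = 121.6418
r_3 = -42.4168 / 121.6418 = -0.349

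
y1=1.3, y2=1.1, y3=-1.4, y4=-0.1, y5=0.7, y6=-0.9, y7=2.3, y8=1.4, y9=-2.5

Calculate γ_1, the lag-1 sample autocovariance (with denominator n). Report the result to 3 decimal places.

Mean ȳ = (1.3 + 1.1 − 1.4 − 0.1 + 0.7 − 0.9 + 2.3 + 1.4 − 2.5)/9 = 0.2111
Σ_{t=1}^{8}(y_t−ȳ)(y_{t+1}−ȳ) = -3.7190
γ_1 = -3.7190 / 9 = -0.413

-0.413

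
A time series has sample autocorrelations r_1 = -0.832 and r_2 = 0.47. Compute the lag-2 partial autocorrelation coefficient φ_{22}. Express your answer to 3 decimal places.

-0.722

φ_{22} = (r_2 − r_1²) / (1 − r_1²)
r_1² = (-0.832)² = 0.692224
Numerator = 0.47 − 0.6922 = -0.2222; denominator = 1 − 0.6922 = 0.3078
φ_{22} = -0.2222 / 0.3078 = -0.722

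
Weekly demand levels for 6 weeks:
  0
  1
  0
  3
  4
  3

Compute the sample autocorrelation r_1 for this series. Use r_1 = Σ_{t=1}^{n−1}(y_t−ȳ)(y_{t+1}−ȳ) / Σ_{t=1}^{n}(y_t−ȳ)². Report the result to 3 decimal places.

Mean ȳ = (0 + 1 + 0 + 3 + 4 + 3)/6 = 1.8333
Deviations from mean: -1.8333, -0.8333, -1.8333, 1.1667, 2.1667, 1.1667
Σ(y_t−ȳ)(y_{t+1}−ȳ) = (1.5278) + (1.5278) + (-2.1389) + (2.5278) + (2.5278) = 5.9722
Denominator Σ(y_t−ȳ)² = 14.8333
r_1 = 5.9722 / 14.8333 = 0.403

0.403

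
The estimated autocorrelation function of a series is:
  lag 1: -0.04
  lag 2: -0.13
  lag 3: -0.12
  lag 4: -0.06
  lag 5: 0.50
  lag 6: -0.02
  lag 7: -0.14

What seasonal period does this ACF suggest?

The largest autocorrelation is r_5 = 0.50; the remaining lags stay at or below -0.02.
The dominant spike at lag 5 indicates a seasonal period of 5.

5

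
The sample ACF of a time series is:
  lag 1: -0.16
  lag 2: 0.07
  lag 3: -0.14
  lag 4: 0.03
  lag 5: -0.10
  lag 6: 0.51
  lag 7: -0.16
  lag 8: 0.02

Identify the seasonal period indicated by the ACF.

The largest autocorrelation is r_6 = 0.51; the remaining lags stay at or below 0.07.
The dominant spike at lag 6 indicates a seasonal period of 6.

6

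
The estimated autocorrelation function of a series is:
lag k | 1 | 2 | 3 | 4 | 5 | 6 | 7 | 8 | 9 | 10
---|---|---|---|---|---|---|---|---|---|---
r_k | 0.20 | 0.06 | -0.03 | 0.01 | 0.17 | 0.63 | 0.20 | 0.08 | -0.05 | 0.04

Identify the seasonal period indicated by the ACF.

6

The largest autocorrelation is r_6 = 0.63; the remaining lags stay at or below 0.20. The elevated value at lag 1 (0.20), dropping to 0.06 at lag 2, reflects decaying short-term dependence rather than seasonality.
The dominant spike at lag 6 indicates a seasonal period of 6.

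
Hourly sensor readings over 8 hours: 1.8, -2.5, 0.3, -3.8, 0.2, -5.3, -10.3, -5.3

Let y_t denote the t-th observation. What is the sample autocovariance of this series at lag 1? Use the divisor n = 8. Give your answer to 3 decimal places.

3.084

Mean ȳ = (1.8 − 2.5 + 0.3 − 3.8 + 0.2 − 5.3 − 10.3 − 5.3)/8 = -3.1125
Deviations: 4.9125, 0.6125, 3.4125, -0.6875, 3.3125, -2.1875, -7.1875, -2.1875
Σ_{t=1}^{7}(y_t−ȳ)(y_{t+1}−ȳ) = 24.6748
γ_1 = 24.6748 / 8 = 3.084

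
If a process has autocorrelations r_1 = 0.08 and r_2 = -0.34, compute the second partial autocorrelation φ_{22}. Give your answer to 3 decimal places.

φ_{22} = (r_2 − r_1²) / (1 − r_1²)
r_1² = (0.08)² = 0.0064
Numerator = -0.34 − 0.0064 = -0.3464; denominator = 1 − 0.0064 = 0.9936
φ_{22} = -0.3464 / 0.9936 = -0.349

-0.349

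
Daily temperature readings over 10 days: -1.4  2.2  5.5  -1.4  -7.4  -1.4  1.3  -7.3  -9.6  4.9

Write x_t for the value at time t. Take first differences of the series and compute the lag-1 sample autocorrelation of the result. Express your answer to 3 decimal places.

First differences Δx: 3.6, 3.3, -6.9, -6.0, 6.0, 2.7, -8.6, -2.3, 14.5
Mean of differences = 0.7000
Numerator Σ(Δx_t−Δx̄)(Δx_{t+1}−Δx̄) = -18.3100
Denominator Σ(Δx_t−Δx̄)² = 435.8400
r_1(Δx) = -18.3100 / 435.8400 = -0.042

-0.042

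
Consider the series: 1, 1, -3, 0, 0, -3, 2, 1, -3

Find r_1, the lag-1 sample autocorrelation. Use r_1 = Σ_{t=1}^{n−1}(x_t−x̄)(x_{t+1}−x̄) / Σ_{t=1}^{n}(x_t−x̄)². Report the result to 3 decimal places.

Mean x̄ = (1 + 1 − 3 + 0 + 0 − 3 + 2 + 1 − 3)/9 = -0.4444
Numerator Σ_{t=1}^{8}(x_t−x̄)(x_{t+1}−x̄) = -10.0864
Denominator Σ(x_t−x̄)² = 32.2222
r_1 = -10.0864 / 32.2222 = -0.313

-0.313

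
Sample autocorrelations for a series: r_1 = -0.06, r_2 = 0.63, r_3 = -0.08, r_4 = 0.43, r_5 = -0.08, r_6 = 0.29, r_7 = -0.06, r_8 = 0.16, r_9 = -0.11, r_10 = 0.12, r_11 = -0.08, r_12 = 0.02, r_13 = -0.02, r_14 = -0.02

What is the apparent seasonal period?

2

The largest autocorrelation is r_2 = 0.63, with weaker echoes at lags 4 (0.43), 6 (0.29) and 8 (0.16); the remaining lags stay at or below 0.12.
The dominant spike at lag 2 indicates a seasonal period of 2.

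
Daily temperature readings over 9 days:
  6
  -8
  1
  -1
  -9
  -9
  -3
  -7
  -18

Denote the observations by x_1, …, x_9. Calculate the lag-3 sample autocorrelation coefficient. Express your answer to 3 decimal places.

Mean x̄ = (6 − 8 + 1 − 1 − 9 − 9 − 3 − 7 − 18)/9 = -5.3333
Σ(x_t−x̄)(x_{t+3}−x̄) = (49.1111) + (9.7778) + (-23.2222) + (10.1111) + (6.1111) + (46.4444) = 98.3333
Denominator Σ(x_t−x̄)² = 390.0000
r_3 = 98.3333 / 390.0000 = 0.252

0.252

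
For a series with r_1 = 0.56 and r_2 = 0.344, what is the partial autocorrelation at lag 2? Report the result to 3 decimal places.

φ_{22} = (r_2 − r_1²) / (1 − r_1²)
r_1² = (0.56)² = 0.3136
Numerator = 0.344 − 0.3136 = 0.0304; denominator = 1 − 0.3136 = 0.6864
φ_{22} = 0.0304 / 0.6864 = 0.044

0.044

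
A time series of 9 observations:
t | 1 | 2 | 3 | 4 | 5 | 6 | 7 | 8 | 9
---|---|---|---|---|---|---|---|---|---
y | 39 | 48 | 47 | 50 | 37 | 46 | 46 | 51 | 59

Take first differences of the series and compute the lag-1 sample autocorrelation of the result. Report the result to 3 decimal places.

-0.373

First differences Δy: 9, -1, 3, -13, 9, 0, 5, 8
Mean of differences = 2.5000
Numerator Σ(Δy_t−Δȳ)(Δy_{t+1}−Δȳ) = -141.7500
Denominator Σ(Δy_t−Δȳ)² = 380.0000
r_1(Δy) = -141.7500 / 380.0000 = -0.373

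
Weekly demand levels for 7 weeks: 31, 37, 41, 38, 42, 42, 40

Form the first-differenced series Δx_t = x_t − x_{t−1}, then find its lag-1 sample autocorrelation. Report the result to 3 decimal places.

First differences Δx: 6, 4, -3, 4, 0, -2
Mean of differences = 1.5000
Numerator Σ(Δx_t−Δx̄)(Δx_{t+1}−Δx̄) = -9.7500
Denominator Σ(Δx_t−Δx̄)² = 67.5000
r_1(Δx) = -9.7500 / 67.5000 = -0.144

-0.144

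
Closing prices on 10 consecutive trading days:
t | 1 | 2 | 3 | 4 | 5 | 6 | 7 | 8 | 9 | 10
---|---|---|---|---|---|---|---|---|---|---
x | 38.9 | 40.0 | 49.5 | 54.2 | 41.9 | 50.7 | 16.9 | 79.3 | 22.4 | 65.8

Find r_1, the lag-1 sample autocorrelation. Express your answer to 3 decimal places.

-0.760

Mean x̄ = (38.9 + 40.0 + 49.5 + 54.2 + 41.9 + 50.7 + 16.9 + 79.3 + 22.4 + 65.8)/10 = 45.9600
Numerator Σ_{t=1}^{9}(x_t−x̄)(x_{t+1}−x̄) = -2362.0756
Denominator Σ(x_t−x̄)² = 3109.4840
r_1 = -2362.0756 / 3109.4840 = -0.760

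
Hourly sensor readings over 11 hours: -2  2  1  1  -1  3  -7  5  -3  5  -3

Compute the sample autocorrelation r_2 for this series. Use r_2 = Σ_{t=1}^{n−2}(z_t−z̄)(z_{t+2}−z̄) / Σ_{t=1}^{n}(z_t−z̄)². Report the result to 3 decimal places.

Mean z̄ = (-2 + 2 + 1 + 1 − 1 + 3 − 7 + 5 − 3 + 5 − 3)/11 = 0.0909
Numerator Σ_{t=1}^{9}(z_t−z̄)(z_{t+2}−z̄) = 79.0744
Denominator Σ(z_t−z̄)² = 136.9091
r_2 = 79.0744 / 136.9091 = 0.578

0.578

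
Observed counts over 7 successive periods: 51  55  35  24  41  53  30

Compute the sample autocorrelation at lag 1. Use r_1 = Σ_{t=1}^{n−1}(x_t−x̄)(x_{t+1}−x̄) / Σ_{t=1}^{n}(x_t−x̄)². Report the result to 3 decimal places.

0.028

Mean x̄ = (51 + 55 + 35 + 24 + 41 + 53 + 30)/7 = 41.2857
Deviations from mean: 9.7143, 13.7143, -6.2857, -17.2857, -0.2857, 11.7143, -11.2857
Numerator Σ_{t=1}^{6}(x_t−x̄)(x_{t+1}−x̄) = 25.0612
Denominator Σ(x_t−x̄)² = 885.4286
r_1 = 25.0612 / 885.4286 = 0.028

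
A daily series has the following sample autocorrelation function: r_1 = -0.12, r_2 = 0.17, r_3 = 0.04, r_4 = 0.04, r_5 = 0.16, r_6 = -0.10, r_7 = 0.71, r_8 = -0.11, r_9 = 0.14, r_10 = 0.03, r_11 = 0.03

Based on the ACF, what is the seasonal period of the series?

7

The largest autocorrelation is r_7 = 0.71; the remaining lags stay at or below 0.17.
The dominant spike at lag 7 indicates a seasonal period of 7.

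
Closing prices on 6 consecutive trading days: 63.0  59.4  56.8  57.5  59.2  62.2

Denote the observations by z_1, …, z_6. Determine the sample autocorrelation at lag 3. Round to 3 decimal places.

-0.467

Mean z̄ = (63.0 + 59.4 + 56.8 + 57.5 + 59.2 + 62.2)/6 = 59.6833
Σ(z_t−z̄)(z_{t+3}−z̄) = (-7.2414) + (0.1369) + (-7.2564) = -14.3608
Denominator Σ(z_t−z̄)² = 30.7283
r_3 = -14.3608 / 30.7283 = -0.467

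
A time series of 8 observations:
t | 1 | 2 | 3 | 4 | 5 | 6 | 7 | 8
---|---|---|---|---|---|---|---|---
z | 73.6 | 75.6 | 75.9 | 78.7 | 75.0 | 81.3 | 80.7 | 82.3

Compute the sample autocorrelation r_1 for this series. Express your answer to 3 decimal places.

0.298

Mean z̄ = (73.6 + 75.6 + 75.9 + 78.7 + 75.0 + 81.3 + 80.7 + 82.3)/8 = 77.8875
Numerator Σ_{t=1}^{7}(z_t−z̄)(z_{t+1}−z̄) = 22.5473
Denominator Σ(z_t−z̄)² = 75.5888
r_1 = 22.5473 / 75.5888 = 0.298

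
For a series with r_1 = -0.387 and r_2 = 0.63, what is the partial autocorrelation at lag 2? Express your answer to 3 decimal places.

0.565

φ_{22} = (r_2 − r_1²) / (1 − r_1²)
r_1² = (-0.387)² = 0.149769
Numerator = 0.63 − 0.1498 = 0.4802; denominator = 1 − 0.1498 = 0.8502
φ_{22} = 0.4802 / 0.8502 = 0.565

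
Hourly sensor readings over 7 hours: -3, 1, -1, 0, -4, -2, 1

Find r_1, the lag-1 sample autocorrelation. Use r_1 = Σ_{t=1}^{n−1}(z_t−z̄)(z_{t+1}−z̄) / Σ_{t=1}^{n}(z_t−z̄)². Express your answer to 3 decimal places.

-0.270

Mean z̄ = (-3 + 1 − 1 + 0 − 4 − 2 + 1)/7 = -1.1429
Numerator Σ_{t=1}^{6}(z_t−z̄)(z_{t+1}−z̄) = -6.1633
Denominator Σ(z_t−z̄)² = 22.8571
r_1 = -6.1633 / 22.8571 = -0.270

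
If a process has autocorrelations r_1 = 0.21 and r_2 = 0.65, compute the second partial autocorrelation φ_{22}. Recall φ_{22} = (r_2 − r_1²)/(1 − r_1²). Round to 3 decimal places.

0.634

φ_{22} = (r_2 − r_1²) / (1 − r_1²)
r_1² = (0.21)² = 0.0441
Numerator = 0.65 − 0.0441 = 0.6059; denominator = 1 − 0.0441 = 0.9559
φ_{22} = 0.6059 / 0.9559 = 0.634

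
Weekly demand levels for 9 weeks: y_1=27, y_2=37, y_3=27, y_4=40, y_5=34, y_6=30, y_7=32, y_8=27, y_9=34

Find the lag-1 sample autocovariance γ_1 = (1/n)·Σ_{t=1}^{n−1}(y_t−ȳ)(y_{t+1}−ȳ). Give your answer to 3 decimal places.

-9.778

Mean ȳ = (27 + 37 + 27 + 40 + 34 + 30 + 32 + 27 + 34)/9 = 32.0000
Σ_{t=1}^{8}(y_t−ȳ)(y_{t+1}−ȳ) = -88.0000
γ_1 = -88.0000 / 9 = -9.778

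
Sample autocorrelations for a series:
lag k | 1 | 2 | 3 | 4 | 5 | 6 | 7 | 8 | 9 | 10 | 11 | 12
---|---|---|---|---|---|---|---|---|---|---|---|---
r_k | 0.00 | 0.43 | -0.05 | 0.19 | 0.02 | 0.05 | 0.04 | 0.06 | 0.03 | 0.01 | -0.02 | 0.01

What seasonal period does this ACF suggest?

2

The largest autocorrelation is r_2 = 0.43, with a weaker echo at lag 4 (0.19); the remaining lags stay at or below 0.06.
The dominant spike at lag 2 indicates a seasonal period of 2.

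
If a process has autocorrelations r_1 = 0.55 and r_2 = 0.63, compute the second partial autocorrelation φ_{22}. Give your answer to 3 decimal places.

φ_{22} = (r_2 − r_1²) / (1 − r_1²)
r_1² = (0.55)² = 0.3025
Numerator = 0.63 − 0.3025 = 0.3275; denominator = 1 − 0.3025 = 0.6975
φ_{22} = 0.3275 / 0.6975 = 0.470

0.470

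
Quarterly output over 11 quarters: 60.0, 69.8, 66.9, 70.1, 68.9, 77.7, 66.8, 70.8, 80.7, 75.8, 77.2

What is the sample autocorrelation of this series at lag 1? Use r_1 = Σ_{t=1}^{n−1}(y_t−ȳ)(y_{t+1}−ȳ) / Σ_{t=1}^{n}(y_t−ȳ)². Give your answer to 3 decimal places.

0.149

Mean ȳ = (60.0 + 69.8 + 66.9 + 70.1 + 68.9 + 77.7 + 66.8 + 70.8 + 80.7 + 75.8 + 77.2)/11 = 71.3364
Numerator Σ_{t=1}^{10}(y_t−ȳ)(y_{t+1}−ȳ) = 53.7378
Denominator Σ(y_t−ȳ)² = 361.3655
r_1 = 53.7378 / 361.3655 = 0.149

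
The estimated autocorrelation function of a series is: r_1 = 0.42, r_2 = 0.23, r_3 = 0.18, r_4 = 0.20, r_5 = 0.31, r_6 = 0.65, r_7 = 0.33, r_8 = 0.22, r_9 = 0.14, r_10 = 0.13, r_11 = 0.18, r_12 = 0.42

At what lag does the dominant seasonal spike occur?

6

The largest autocorrelation is r_6 = 0.65; the remaining lags stay at or below 0.42. The elevated value at lag 1 (0.42), dropping to 0.23 at lag 2, reflects decaying short-term dependence rather than seasonality.
The dominant spike at lag 6 indicates a seasonal period of 6.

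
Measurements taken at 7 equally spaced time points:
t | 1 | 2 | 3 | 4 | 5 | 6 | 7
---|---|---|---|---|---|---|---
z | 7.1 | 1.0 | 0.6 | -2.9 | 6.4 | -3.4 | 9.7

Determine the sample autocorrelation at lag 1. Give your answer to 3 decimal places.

Mean z̄ = (7.1 + 1.0 + 0.6 − 2.9 + 6.4 − 3.4 + 9.7)/7 = 2.6429
Deviations from mean: 4.4571, -1.6429, -2.0429, -5.5429, 3.7571, -6.0429, 7.0571
Numerator Σ_{t=1}^{6}(z_t−z̄)(z_{t+1}−z̄) = -78.8176
Denominator Σ(z_t−z̄)² = 157.8971
r_1 = -78.8176 / 157.8971 = -0.499

-0.499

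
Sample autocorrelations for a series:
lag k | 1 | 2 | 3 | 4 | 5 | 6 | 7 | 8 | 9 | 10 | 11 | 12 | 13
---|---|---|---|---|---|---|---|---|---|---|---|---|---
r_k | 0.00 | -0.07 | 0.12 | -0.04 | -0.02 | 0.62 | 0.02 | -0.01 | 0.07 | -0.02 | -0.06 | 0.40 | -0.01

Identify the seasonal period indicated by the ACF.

6

The largest autocorrelation is r_6 = 0.62, with a weaker echo at lag 12 (0.40); the remaining lags stay at or below 0.12.
The dominant spike at lag 6 indicates a seasonal period of 6.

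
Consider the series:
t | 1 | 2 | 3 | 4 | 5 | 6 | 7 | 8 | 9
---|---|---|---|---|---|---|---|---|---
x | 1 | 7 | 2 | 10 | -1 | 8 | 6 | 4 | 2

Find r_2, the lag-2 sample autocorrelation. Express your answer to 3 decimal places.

Mean x̄ = (1 + 7 + 2 + 10 − 1 + 8 + 6 + 4 + 2)/9 = 4.3333
Σ(x_t−x̄)(x_{t+2}−x̄) = (7.7778) + (15.1111) + (12.4444) + (20.7778) + (-8.8889) + (-1.2222) + (-3.8889) = 42.1111
Denominator Σ(x_t−x̄)² = 106.0000
r_2 = 42.1111 / 106.0000 = 0.397

0.397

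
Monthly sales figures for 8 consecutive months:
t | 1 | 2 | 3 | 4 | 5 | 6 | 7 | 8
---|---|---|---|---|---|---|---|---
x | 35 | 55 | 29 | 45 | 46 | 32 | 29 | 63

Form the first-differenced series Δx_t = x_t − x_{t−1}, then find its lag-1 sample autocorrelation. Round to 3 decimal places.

-0.351

First differences Δx: 20, -26, 16, 1, -14, -3, 34
Mean of differences = 4.0000
Numerator Σ(Δx_t−Δx̄)(Δx_{t+1}−Δx̄) = -906.0000
Denominator Σ(Δx_t−Δx̄)² = 2582.0000
r_1(Δx) = -906.0000 / 2582.0000 = -0.351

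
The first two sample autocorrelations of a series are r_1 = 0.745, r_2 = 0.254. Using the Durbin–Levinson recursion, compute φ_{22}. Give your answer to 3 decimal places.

φ_{22} = (r_2 − r_1²) / (1 − r_1²)
r_1² = (0.745)² = 0.555025
Numerator = 0.254 − 0.5550 = -0.3010; denominator = 1 − 0.5550 = 0.4450
φ_{22} = -0.3010 / 0.4450 = -0.676

-0.676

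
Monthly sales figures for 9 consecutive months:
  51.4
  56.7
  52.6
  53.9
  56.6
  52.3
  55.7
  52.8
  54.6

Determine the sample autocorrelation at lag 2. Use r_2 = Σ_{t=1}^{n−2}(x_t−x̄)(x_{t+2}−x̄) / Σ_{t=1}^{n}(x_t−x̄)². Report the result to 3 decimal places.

Mean x̄ = (51.4 + 56.7 + 52.6 + 53.9 + 56.6 + 52.3 + 55.7 + 52.8 + 54.6)/9 = 54.0667
Numerator Σ_{t=1}^{7}(x_t−x̄)(x_{t+2}−x̄) = 7.2978
Denominator Σ(x_t−x̄)² = 30.3200
r_2 = 7.2978 / 30.3200 = 0.241

0.241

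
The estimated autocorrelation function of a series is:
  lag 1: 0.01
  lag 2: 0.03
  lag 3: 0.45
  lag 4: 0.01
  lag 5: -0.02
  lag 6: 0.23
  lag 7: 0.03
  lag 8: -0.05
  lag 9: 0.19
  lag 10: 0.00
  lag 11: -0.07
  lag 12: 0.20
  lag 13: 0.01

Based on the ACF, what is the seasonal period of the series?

The largest autocorrelation is r_3 = 0.45, with weaker echoes at lags 6 (0.23), 9 (0.19) and 12 (0.20); the remaining lags stay at or below 0.03.
The dominant spike at lag 3 indicates a seasonal period of 3.

3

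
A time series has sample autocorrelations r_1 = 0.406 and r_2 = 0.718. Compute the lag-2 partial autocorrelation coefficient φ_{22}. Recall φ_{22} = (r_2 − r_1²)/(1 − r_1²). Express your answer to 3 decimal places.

0.662

φ_{22} = (r_2 − r_1²) / (1 − r_1²)
r_1² = (0.406)² = 0.164836
Numerator = 0.718 − 0.1648 = 0.5532; denominator = 1 − 0.1648 = 0.8352
φ_{22} = 0.5532 / 0.8352 = 0.662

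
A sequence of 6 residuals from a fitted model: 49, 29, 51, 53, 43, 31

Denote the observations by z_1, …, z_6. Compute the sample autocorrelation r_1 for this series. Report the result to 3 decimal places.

Mean z̄ = (49 + 29 + 51 + 53 + 43 + 31)/6 = 42.6667
Numerator Σ_{t=1}^{5}(z_t−z̄)(z_{t+1}−z̄) = -114.7778
Denominator Σ(z_t−z̄)² = 539.3333
r_1 = -114.7778 / 539.3333 = -0.213

-0.213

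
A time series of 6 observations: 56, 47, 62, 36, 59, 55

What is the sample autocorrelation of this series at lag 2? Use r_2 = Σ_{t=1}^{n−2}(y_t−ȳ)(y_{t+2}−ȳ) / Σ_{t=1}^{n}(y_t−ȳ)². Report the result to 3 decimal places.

0.319

Mean ȳ = (56 + 47 + 62 + 36 + 59 + 55)/6 = 52.5000
Deviations from mean: 3.5000, -5.5000, 9.5000, -16.5000, 6.5000, 2.5000
Σ(y_t−ȳ)(y_{t+2}−ȳ) = (33.2500) + (90.7500) + (61.7500) + (-41.2500) = 144.5000
Denominator Σ(y_t−ȳ)² = 453.5000
r_2 = 144.5000 / 453.5000 = 0.319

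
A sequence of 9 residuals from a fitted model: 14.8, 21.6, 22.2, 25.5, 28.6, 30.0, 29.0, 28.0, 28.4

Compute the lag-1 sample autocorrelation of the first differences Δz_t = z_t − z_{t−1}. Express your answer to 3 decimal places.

0.126

First differences Δz: 6.8, 0.6, 3.3, 3.1, 1.4, -1.0, -1.0, 0.4
Mean of differences = 1.7000
Numerator Σ(Δz_t−Δz̄)(Δz_{t+1}−Δz̄) = 6.0600
Denominator Σ(Δz_t−Δz̄)² = 48.1000
r_1(Δz) = 6.0600 / 48.1000 = 0.126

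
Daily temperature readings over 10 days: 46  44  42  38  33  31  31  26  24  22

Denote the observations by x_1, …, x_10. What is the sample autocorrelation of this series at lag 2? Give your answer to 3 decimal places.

Mean x̄ = (46 + 44 + 42 + 38 + 33 + 31 + 31 + 26 + 24 + 22)/10 = 33.7000
Numerator Σ_{t=1}^{8}(x_t−x̄)(x_{t+2}−x̄) = 267.9200
Denominator Σ(x_t−x̄)² = 650.1000
r_2 = 267.9200 / 650.1000 = 0.412

0.412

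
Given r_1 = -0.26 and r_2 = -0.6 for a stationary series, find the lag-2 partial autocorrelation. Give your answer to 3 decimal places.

-0.716

φ_{22} = (r_2 − r_1²) / (1 − r_1²)
r_1² = (-0.26)² = 0.0676
Numerator = -0.6 − 0.0676 = -0.6676; denominator = 1 − 0.0676 = 0.9324
φ_{22} = -0.6676 / 0.9324 = -0.716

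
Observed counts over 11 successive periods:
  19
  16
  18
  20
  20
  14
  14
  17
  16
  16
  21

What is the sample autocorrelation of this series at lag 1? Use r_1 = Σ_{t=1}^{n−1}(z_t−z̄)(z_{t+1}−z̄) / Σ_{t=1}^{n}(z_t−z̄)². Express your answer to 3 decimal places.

Mean z̄ = (19 + 16 + 18 + 20 + 20 + 14 + 14 + 17 + 16 + 16 + 21)/11 = 17.3636
Numerator Σ_{t=1}^{10}(z_t−z̄)(z_{t+1}−z̄) = 6.5950
Denominator Σ(z_t−z̄)² = 58.5455
r_1 = 6.5950 / 58.5455 = 0.113

0.113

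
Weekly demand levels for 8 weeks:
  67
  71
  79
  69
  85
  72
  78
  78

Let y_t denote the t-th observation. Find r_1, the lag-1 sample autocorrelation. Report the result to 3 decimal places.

Mean ȳ = (67 + 71 + 79 + 69 + 85 + 72 + 78 + 78)/8 = 74.8750
Σ(y_t−ȳ)(y_{t+1}−ȳ) = (30.5156) + (-15.9844) + (-24.2344) + (-59.4844) + (-29.1094) + (-8.9844) + (9.7656) = -97.5156
Denominator Σ(y_t−ȳ)² = 258.8750
r_1 = -97.5156 / 258.8750 = -0.377

-0.377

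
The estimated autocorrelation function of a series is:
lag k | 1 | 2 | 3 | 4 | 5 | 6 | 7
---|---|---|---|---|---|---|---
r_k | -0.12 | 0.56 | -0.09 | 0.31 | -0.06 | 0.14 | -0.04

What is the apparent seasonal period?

The largest autocorrelation is r_2 = 0.56, with a weaker echo at lag 4 (0.31); the remaining lags stay at or below 0.14.
The dominant spike at lag 2 indicates a seasonal period of 2.

2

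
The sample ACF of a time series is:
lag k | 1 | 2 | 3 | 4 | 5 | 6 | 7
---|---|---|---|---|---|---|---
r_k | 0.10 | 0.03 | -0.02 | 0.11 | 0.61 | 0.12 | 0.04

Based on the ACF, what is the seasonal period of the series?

5

The largest autocorrelation is r_5 = 0.61; the remaining lags stay at or below 0.12.
The dominant spike at lag 5 indicates a seasonal period of 5.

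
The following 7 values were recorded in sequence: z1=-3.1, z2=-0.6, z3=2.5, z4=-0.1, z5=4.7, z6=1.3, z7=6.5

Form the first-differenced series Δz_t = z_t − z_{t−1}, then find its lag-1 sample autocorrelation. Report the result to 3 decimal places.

First differences Δz: 2.5, 3.1, -2.6, 4.8, -3.4, 5.2
Mean of differences = 1.6000
Numerator Σ(Δz_t−Δz̄)(Δz_{t+1}−Δz̄) = -52.3900
Denominator Σ(Δz_t−Δz̄)² = 68.9000
r_1(Δz) = -52.3900 / 68.9000 = -0.760

-0.760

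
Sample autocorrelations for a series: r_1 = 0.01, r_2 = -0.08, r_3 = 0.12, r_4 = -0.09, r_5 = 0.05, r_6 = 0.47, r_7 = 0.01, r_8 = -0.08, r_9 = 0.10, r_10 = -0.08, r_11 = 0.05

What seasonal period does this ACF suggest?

6

The largest autocorrelation is r_6 = 0.47; the remaining lags stay at or below 0.12.
The dominant spike at lag 6 indicates a seasonal period of 6.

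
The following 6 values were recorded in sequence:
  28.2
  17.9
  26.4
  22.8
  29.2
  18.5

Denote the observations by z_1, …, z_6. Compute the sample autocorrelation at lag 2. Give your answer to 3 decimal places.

0.307

Mean z̄ = (28.2 + 17.9 + 26.4 + 22.8 + 29.2 + 18.5)/6 = 23.8333
Deviations from mean: 4.3667, -5.9333, 2.5667, -1.0333, 5.3667, -5.3333
Σ(z_t−z̄)(z_{t+2}−z̄) = (11.2078) + (6.1311) + (13.7744) + (5.5111) = 36.6244
Denominator Σ(z_t−z̄)² = 119.1733
r_2 = 36.6244 / 119.1733 = 0.307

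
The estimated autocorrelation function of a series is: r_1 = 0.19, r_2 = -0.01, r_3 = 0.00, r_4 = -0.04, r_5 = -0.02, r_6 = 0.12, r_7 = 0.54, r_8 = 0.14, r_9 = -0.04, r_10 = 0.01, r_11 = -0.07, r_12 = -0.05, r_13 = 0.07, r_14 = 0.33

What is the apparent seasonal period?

7

The largest autocorrelation is r_7 = 0.54, with a weaker echo at lag 14 (0.33); the remaining lags stay at or below 0.19.
The dominant spike at lag 7 indicates a seasonal period of 7.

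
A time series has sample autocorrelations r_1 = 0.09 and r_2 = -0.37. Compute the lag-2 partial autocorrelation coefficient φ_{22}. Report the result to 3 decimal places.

-0.381

φ_{22} = (r_2 − r_1²) / (1 − r_1²)
r_1² = (0.09)² = 0.0081
Numerator = -0.37 − 0.0081 = -0.3781; denominator = 1 − 0.0081 = 0.9919
φ_{22} = -0.3781 / 0.9919 = -0.381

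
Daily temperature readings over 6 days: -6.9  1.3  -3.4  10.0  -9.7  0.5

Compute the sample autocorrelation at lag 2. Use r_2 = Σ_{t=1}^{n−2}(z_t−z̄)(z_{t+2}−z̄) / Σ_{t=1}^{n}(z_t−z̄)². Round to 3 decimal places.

Mean z̄ = (-6.9 + 1.3 − 3.4 + 10.0 − 9.7 + 0.5)/6 = -1.3667
Deviations from mean: -5.5333, 2.6667, -2.0333, 11.3667, -8.3333, 1.8667
Σ(z_t−z̄)(z_{t+2}−z̄) = (11.2511) + (30.3111) + (16.9444) + (21.2178) = 79.7244
Denominator Σ(z_t−z̄)² = 243.9933
r_2 = 79.7244 / 243.9933 = 0.327

0.327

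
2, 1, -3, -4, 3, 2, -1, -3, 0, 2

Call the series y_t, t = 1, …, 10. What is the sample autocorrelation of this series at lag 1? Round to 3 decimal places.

0.096

Mean ȳ = (2 + 1 − 3 − 4 + 3 + 2 − 1 − 3 + 0 + 2)/10 = -0.1000
Numerator Σ_{t=1}^{9}(y_t−ȳ)(y_{t+1}−ȳ) = 5.4900
Denominator Σ(y_t−ȳ)² = 56.9000
r_1 = 5.4900 / 56.9000 = 0.096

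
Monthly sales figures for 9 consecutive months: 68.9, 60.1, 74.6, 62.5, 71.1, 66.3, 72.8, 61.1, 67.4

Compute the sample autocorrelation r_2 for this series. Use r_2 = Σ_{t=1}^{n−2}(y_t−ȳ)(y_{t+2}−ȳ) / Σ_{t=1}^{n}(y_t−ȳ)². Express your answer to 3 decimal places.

Mean ȳ = (68.9 + 60.1 + 74.6 + 62.5 + 71.1 + 66.3 + 72.8 + 61.1 + 67.4)/9 = 67.2000
Σ(y_t−ȳ)(y_{t+2}−ȳ) = (12.5800) + (33.3700) + (28.8600) + (4.2300) + (21.8400) + (5.4900) + (1.1200) = 107.4900
Denominator Σ(y_t−ȳ)² = 214.7800
r_2 = 107.4900 / 214.7800 = 0.500

0.500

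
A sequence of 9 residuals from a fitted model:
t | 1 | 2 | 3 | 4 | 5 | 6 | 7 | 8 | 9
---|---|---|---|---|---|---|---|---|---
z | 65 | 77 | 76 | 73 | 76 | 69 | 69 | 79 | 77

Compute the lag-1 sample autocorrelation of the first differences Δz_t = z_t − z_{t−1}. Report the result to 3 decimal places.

First differences Δz: 12, -1, -3, 3, -7, 0, 10, -2
Mean of differences = 1.5000
Numerator Σ(Δz_t−Δz̄)(Δz_{t+1}−Δz̄) = -64.2500
Denominator Σ(Δz_t−Δz̄)² = 298.0000
r_1(Δz) = -64.2500 / 298.0000 = -0.216

-0.216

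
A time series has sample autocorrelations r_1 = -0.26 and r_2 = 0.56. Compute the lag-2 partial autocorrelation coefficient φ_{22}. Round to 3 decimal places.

φ_{22} = (r_2 − r_1²) / (1 − r_1²)
r_1² = (-0.26)² = 0.0676
Numerator = 0.56 − 0.0676 = 0.4924; denominator = 1 − 0.0676 = 0.9324
φ_{22} = 0.4924 / 0.9324 = 0.528

0.528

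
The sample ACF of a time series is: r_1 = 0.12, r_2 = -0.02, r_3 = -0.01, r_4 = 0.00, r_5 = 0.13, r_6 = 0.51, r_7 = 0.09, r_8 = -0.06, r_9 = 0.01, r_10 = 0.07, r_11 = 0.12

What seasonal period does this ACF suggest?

The largest autocorrelation is r_6 = 0.51; the remaining lags stay at or below 0.13.
The dominant spike at lag 6 indicates a seasonal period of 6.

6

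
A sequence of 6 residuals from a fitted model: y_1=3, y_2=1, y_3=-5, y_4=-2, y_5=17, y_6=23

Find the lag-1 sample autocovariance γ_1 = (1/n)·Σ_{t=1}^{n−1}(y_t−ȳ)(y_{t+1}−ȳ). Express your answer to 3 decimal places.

43.190

Mean ȳ = (3 + 1 − 5 − 2 + 17 + 23)/6 = 6.1667
Σ_{t=1}^{5}(y_t−ȳ)(y_{t+1}−ȳ) = 259.1389
γ_1 = 259.1389 / 6 = 43.190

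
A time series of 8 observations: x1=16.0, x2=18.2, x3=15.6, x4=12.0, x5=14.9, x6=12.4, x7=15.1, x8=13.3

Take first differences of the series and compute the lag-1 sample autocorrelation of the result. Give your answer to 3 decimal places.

-0.554

First differences Δx: 2.2, -2.6, -3.6, 2.9, -2.5, 2.7, -1.8
Mean of differences = -0.3857
Numerator Σ(Δx_t−Δx̄)(Δx_{t+1}−Δx̄) = -27.0045
Denominator Σ(Δx_t−Δx̄)² = 48.7086
r_1(Δx) = -27.0045 / 48.7086 = -0.554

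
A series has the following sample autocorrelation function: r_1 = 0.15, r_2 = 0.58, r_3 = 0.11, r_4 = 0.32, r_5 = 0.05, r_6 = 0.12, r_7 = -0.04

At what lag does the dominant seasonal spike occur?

The largest autocorrelation is r_2 = 0.58, with a weaker echo at lag 4 (0.32); the remaining lags stay at or below 0.15.
The dominant spike at lag 2 indicates a seasonal period of 2.

2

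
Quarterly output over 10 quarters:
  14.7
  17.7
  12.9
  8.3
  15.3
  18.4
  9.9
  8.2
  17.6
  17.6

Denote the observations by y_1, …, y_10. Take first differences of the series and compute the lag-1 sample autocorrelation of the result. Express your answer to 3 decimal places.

-0.112

First differences Δy: 3.0, -4.8, -4.6, 7.0, 3.1, -8.5, -1.7, 9.4, 0.0
Mean of differences = 0.3222
Numerator Σ(Δy_t−Δȳ)(Δy_{t+1}−Δȳ) = -30.7716
Denominator Σ(Δy_t−Δȳ)² = 274.3756
r_1(Δy) = -30.7716 / 274.3756 = -0.112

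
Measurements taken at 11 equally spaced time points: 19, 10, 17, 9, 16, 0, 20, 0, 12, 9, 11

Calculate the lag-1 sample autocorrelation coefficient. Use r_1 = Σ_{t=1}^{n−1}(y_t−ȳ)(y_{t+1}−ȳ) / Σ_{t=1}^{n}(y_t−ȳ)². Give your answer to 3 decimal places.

-0.658

Mean ȳ = (19 + 10 + 17 + 9 + 16 + 0 + 20 + 0 + 12 + 9 + 11)/11 = 11.1818
Numerator Σ_{t=1}^{10}(y_t−ȳ)(y_{t+1}−ȳ) = -300.9421
Denominator Σ(y_t−ȳ)² = 457.6364
r_1 = -300.9421 / 457.6364 = -0.658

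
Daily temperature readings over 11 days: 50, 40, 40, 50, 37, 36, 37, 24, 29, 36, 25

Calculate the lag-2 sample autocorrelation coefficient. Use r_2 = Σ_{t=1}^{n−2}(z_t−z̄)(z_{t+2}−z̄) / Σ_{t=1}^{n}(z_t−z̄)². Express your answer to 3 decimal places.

Mean z̄ = (50 + 40 + 40 + 50 + 37 + 36 + 37 + 24 + 29 + 36 + 25)/11 = 36.7273
Numerator Σ_{t=1}^{9}(z_t−z̄)(z_{t+2}−z̄) = 185.2149
Denominator Σ(z_t−z̄)² = 734.1818
r_2 = 185.2149 / 734.1818 = 0.252

0.252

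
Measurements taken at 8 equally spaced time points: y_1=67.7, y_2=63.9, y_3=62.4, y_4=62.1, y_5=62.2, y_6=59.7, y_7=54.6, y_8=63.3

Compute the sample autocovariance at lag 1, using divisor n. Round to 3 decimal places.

Mean ȳ = (67.7 + 63.9 + 62.4 + 62.1 + 62.2 + 59.7 + 54.6 + 63.3)/8 = 61.9875
Deviations: 5.7125, 1.9125, 0.4125, 0.1125, 0.2125, -2.2875, -7.3875, 1.3125
Σ_{t=1}^{7}(y_t−ȳ)(y_{t+1}−ȳ) = 18.5011
γ_1 = 18.5011 / 8 = 2.313

2.313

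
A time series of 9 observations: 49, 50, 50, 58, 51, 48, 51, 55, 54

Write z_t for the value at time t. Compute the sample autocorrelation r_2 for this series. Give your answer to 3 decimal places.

Mean z̄ = (49 + 50 + 50 + 58 + 51 + 48 + 51 + 55 + 54)/9 = 51.7778
Σ(z_t−z̄)(z_{t+2}−z̄) = (4.9383) + (-11.0617) + (1.3827) + (-23.5062) + (0.6049) + (-12.1728) + (-1.7284) = -41.5432
Denominator Σ(z_t−z̄)² = 83.5556
r_2 = -41.5432 / 83.5556 = -0.497

-0.497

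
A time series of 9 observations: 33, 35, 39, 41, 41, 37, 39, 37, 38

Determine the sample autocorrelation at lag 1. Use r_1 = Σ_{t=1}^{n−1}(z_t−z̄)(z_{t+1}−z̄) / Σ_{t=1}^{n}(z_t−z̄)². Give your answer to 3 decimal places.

0.353

Mean z̄ = (33 + 35 + 39 + 41 + 41 + 37 + 39 + 37 + 38)/9 = 37.7778
Numerator Σ_{t=1}^{8}(z_t−z̄)(z_{t+1}−z̄) = 19.6173
Denominator Σ(z_t−z̄)² = 55.5556
r_1 = 19.6173 / 55.5556 = 0.353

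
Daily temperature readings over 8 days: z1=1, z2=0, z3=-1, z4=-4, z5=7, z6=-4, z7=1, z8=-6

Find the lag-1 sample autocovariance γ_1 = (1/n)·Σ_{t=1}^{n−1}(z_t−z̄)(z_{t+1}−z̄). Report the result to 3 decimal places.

-7.914

Mean z̄ = (1 + 0 − 1 − 4 + 7 − 4 + 1 − 6)/8 = -0.7500
Σ_{t=1}^{7}(z_t−z̄)(z_{t+1}−z̄) = -63.3125
γ_1 = -63.3125 / 8 = -7.914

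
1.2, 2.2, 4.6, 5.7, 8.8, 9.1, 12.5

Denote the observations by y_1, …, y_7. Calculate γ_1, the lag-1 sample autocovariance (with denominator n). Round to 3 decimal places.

Mean ȳ = (1.2 + 2.2 + 4.6 + 5.7 + 8.8 + 9.1 + 12.5)/7 = 6.3000
Σ_{t=1}^{6}(y_t−ȳ)(y_{t+1}−ȳ) = 51.7600
γ_1 = 51.7600 / 7 = 7.394

7.394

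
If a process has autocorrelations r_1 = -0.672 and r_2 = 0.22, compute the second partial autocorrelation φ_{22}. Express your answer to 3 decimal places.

-0.422

φ_{22} = (r_2 − r_1²) / (1 − r_1²)
r_1² = (-0.672)² = 0.451584
Numerator = 0.22 − 0.4516 = -0.2316; denominator = 1 − 0.4516 = 0.5484
φ_{22} = -0.2316 / 0.5484 = -0.422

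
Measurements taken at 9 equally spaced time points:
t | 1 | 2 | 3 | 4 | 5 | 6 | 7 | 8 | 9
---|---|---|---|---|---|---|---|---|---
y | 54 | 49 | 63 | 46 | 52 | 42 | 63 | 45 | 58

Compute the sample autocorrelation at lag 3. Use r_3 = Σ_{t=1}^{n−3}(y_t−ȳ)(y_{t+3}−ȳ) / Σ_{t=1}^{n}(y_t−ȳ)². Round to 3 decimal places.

Mean ȳ = (54 + 49 + 63 + 46 + 52 + 42 + 63 + 45 + 58)/9 = 52.4444
Σ(y_t−ȳ)(y_{t+3}−ȳ) = (-10.0247) + (1.5309) + (-110.2469) + (-68.0247) + (3.3086) + (-58.0247) = -241.4815
Denominator Σ(y_t−ȳ)² = 474.2222
r_3 = -241.4815 / 474.2222 = -0.509

-0.509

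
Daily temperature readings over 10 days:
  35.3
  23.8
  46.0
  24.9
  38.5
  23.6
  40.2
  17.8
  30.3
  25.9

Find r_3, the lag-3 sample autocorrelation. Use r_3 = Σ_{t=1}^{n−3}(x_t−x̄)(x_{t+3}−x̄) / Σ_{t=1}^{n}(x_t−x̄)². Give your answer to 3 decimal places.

Mean x̄ = (35.3 + 23.8 + 46.0 + 24.9 + 38.5 + 23.6 + 40.2 + 17.8 + 30.3 + 25.9)/10 = 30.6300
Σ(x_t−x̄)(x_{t+3}−x̄) = (-26.7591) + (-53.7521) + (-108.0511) + (-54.8361) + (-100.9721) + (2.3199) + (-45.2661) = -387.3167
Denominator Σ(x_t−x̄)² = 727.5610
r_3 = -387.3167 / 727.5610 = -0.532

-0.532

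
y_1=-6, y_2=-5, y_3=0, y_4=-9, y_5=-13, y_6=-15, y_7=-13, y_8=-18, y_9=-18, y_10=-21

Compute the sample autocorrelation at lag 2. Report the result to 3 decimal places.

Mean ȳ = (-6 − 5 + 0 − 9 − 13 − 15 − 13 − 18 − 18 − 21)/10 = -11.8000
Numerator Σ_{t=1}^{8}(y_t−ȳ)(y_{t+2}−ȳ) = 150.1200
Denominator Σ(y_t−ȳ)² = 401.6000
r_2 = 150.1200 / 401.6000 = 0.374

0.374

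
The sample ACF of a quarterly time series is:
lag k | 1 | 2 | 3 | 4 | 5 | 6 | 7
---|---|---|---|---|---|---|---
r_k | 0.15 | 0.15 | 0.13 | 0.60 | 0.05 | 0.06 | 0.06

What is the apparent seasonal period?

4

The largest autocorrelation is r_4 = 0.60; the remaining lags stay at or below 0.15.
The dominant spike at lag 4 indicates a seasonal period of 4.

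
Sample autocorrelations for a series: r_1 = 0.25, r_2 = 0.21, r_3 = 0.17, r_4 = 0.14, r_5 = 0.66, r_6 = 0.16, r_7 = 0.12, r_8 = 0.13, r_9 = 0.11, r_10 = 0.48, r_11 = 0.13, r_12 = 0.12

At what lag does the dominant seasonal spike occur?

5

The largest autocorrelation is r_5 = 0.66, with a weaker echo at lag 10 (0.48); the remaining lags stay at or below 0.25. The elevated value at lag 1 (0.25), dropping to 0.21 at lag 2, reflects decaying short-term dependence rather than seasonality.
The dominant spike at lag 5 indicates a seasonal period of 5.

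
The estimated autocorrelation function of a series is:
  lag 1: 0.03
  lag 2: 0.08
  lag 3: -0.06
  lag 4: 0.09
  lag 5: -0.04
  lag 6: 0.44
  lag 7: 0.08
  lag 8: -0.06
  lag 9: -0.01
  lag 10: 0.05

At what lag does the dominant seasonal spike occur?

6

The largest autocorrelation is r_6 = 0.44; the remaining lags stay at or below 0.09.
The dominant spike at lag 6 indicates a seasonal period of 6.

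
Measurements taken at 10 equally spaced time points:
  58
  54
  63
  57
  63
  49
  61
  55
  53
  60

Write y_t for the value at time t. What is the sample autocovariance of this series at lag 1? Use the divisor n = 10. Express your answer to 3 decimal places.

-11.279

Mean ȳ = (58 + 54 + 63 + 57 + 63 + 49 + 61 + 55 + 53 + 60)/10 = 57.3000
Σ_{t=1}^{9}(y_t−ȳ)(y_{t+1}−ȳ) = -112.7900
γ_1 = -112.7900 / 10 = -11.279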